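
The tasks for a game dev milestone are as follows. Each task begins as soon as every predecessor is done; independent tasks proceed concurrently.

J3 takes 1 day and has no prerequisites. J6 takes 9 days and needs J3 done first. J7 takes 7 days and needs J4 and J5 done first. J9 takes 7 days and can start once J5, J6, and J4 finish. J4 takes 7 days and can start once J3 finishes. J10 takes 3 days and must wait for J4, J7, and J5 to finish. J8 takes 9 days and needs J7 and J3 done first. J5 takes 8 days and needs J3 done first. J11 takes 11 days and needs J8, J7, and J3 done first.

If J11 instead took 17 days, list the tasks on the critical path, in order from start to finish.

The binding path is J3→J5→J7→J8→J11 = 1+8+7+9+11 = 36; finish at 36 days.
J11 is on the critical path; changing it to 17 makes that path 42 days.
That remains the longest chain; total 42 days.

J3, J5, J7, J8, J11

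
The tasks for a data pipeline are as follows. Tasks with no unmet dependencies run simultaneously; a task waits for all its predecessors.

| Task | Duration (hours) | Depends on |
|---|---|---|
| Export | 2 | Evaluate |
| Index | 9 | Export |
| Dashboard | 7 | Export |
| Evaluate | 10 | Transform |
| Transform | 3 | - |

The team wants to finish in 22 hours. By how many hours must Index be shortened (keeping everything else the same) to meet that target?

Current finish: 24 hours; target: 22.
Index is on every critical path, so each hour cut from Index cuts the finish by one (this holds down to a finish of 22).
Need 24 − 22 = 2 hours off Index → Index becomes 7 hours, finish becomes 22.

2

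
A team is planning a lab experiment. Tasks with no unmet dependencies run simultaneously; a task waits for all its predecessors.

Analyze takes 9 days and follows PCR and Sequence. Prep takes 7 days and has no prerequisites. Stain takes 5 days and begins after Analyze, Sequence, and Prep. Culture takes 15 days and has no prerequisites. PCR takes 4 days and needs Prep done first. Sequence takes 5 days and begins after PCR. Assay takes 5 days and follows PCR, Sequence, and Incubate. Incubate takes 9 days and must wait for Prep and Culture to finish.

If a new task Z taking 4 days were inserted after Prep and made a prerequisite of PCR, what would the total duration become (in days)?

34

Originally the project takes 30 days.
With Z inserted, PCR now waits for max(Prep, Z).
New critical path: Prep→Z→PCR→Sequence→Analyze→Stain = 7+4+4+5+9+5 = 34 ⇒ 34 days.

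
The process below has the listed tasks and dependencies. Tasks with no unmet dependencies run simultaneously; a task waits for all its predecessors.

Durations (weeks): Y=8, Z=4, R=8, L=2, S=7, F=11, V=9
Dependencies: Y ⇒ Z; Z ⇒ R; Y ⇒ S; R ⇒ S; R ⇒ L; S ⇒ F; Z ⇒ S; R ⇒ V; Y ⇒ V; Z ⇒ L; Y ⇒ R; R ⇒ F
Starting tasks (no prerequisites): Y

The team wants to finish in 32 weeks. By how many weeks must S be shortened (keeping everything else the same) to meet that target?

6

Current finish: 38 weeks; target: 32.
S is on every critical path, so each week cut from S cuts the finish by one (this holds down to a finish of 32).
Need 38 − 32 = 6 weeks off S → S becomes 1 week, finish becomes 32.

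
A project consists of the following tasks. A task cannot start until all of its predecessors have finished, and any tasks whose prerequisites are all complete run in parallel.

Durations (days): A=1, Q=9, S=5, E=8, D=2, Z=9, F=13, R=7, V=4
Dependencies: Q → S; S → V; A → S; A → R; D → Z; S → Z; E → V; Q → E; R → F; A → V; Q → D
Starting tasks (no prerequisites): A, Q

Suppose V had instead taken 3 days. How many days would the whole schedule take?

23

As given, the longest chain is Q→S→Z = 9+5+9 = 23, so the finish is 23 days.
The longest path through V is only 21 days, so V has float 2.
That remains the longest chain; total 23 days.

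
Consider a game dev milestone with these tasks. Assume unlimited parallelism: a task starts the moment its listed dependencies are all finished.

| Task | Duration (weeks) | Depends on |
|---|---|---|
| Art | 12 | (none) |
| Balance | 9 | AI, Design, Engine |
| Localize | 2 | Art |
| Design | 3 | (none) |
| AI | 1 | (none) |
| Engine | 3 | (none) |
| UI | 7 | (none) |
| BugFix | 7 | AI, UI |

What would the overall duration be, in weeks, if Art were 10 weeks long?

14

Actual critical path: Art→Localize = 12+2 = 14 ⇒ 14 weeks.
Art lies on that path, so at 10 weeks the path becomes 12 weeks.
The binding chain switches to UI→BugFix = 7+7 = 14; finish 14 weeks.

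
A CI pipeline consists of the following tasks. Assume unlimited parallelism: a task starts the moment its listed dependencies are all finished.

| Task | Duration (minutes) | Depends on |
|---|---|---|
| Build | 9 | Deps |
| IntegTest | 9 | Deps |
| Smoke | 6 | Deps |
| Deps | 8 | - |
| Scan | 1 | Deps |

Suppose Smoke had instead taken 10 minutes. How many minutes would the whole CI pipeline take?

18

Actual critical path: Deps→IntegTest = 8+9 = 17 ⇒ 17 minutes.
Smoke has 3 minutes of float (longest path through it is 14).
Now Deps→Smoke = 8+10 = 18 is longest, so the finish becomes 18 minutes.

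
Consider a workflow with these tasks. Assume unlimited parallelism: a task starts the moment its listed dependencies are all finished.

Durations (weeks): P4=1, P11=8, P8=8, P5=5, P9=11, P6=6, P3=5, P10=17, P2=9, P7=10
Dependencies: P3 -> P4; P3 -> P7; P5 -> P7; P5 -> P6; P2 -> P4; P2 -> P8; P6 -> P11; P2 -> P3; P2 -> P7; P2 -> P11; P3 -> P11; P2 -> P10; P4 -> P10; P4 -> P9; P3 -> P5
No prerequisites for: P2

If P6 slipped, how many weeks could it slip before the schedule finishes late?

0

The longest chain is P2→P3→P5→P6→P11 = 9+5+5+6+8 = 33; overall finish 33 weeks.
The longest chain containing P6 totals 33 weeks.
Float = 33 − 33 = 0.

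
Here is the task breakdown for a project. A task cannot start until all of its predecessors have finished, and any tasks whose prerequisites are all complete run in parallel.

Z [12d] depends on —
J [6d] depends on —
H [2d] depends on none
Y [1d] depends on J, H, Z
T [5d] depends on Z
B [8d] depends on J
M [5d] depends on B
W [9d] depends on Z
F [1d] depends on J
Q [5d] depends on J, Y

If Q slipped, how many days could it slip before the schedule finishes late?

The longest chain is Z→W = 12+9 = 21; overall finish 21 days.
Q finishes as early as 18 and must finish by 21.
Slack of Q = 16 − 13 = 3 days.

3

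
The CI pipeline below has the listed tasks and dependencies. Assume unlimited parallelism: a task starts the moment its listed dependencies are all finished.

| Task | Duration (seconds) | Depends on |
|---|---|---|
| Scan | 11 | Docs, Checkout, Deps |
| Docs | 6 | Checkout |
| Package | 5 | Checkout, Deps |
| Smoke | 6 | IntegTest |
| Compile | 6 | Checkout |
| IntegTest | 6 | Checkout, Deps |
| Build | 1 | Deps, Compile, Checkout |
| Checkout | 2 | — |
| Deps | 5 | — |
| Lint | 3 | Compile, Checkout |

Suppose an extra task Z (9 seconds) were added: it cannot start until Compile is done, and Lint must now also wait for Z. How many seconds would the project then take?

20

Originally the project takes 19 seconds.
With Z inserted, Lint now waits for max(Compile, Checkout, Z).
New critical path: Checkout→Compile→Z→Lint = 2+6+9+3 = 20 ⇒ 20 seconds.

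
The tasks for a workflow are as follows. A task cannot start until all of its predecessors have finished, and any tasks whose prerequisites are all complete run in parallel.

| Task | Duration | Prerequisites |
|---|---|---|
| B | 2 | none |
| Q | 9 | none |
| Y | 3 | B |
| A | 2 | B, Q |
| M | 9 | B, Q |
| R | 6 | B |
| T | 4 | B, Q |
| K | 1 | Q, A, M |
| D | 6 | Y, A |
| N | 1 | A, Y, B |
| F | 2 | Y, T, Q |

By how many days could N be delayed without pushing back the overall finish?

7

Critical path: Q→M→K = 9+9+1 = 19, so the finish is 19 days.
Longest path through N: 12 days (earliest finish 12, latest finish 19).
Float = 19 − 12 = 7.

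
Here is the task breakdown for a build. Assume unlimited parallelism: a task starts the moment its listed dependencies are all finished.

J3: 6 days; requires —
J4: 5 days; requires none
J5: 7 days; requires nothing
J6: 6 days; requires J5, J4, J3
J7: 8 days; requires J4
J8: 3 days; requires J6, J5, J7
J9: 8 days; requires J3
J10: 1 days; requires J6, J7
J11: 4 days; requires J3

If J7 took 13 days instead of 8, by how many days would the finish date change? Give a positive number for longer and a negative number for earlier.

Critical path before the change: J4→J7→J8 = 5+8+3 = 16 giving 16 days.
J7 is on the critical path; changing it to 13 makes that path 21 days.
The critical path is still J4→J7→J8; finish is now 21 days.
Change in finish: 21 − 16 = +5 days.

5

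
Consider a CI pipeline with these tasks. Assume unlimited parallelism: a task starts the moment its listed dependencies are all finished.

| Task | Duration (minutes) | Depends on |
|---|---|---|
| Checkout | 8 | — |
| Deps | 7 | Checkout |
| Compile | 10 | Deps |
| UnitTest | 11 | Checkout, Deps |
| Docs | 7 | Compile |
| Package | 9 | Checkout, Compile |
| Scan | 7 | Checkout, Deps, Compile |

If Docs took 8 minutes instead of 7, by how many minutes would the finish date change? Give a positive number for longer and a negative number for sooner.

0

As given, the longest chain is Checkout→Deps→Compile→Package = 8+7+10+9 = 34, so the finish is 34 minutes.
Docs is off the critical path — its longest chain is 32 minutes, giving 2 of slack.
The critical path is still Checkout→Deps→Compile→Package; finish is now 34 minutes.
Change in finish: 34 − 34 = +0 minutes.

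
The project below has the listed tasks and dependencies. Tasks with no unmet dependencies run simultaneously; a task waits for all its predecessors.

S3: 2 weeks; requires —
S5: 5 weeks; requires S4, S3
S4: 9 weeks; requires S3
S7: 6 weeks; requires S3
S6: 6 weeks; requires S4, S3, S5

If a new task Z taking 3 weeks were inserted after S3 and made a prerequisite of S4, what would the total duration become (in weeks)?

Originally the plan takes 22 weeks.
With Z inserted, S4 now waits for max(S3, Z).
New critical path: S3→Z→S4→S5→S6 = 2+3+9+5+6 = 25 ⇒ 25 weeks.

25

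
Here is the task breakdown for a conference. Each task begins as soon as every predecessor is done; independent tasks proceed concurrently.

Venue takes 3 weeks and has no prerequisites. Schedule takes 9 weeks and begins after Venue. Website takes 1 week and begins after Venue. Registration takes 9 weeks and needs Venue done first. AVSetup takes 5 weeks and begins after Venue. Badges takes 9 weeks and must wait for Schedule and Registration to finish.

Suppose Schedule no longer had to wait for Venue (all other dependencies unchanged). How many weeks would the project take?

Before: longest chain Venue→Schedule→Badges = 3+9+9 = 21, finish 21.
Without Venue→Schedule, Schedule's earliest start moves from 3 to 0.
After: Venue→Registration→Badges = 3+9+9 = 21 → 21 weeks.

21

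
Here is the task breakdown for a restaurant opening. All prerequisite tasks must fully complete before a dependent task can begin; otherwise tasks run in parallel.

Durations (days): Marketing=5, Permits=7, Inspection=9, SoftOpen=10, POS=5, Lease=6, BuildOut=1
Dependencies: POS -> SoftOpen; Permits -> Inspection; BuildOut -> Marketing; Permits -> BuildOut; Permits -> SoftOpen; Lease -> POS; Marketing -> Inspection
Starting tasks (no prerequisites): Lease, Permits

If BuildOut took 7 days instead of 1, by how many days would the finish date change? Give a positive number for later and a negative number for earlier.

6

Baseline: Permits→BuildOut→Marketing→Inspection = 7+1+5+9 = 22 → 22 days.
BuildOut is on the critical path; changing it to 7 makes that path 28 days.
That remains the longest chain; total 28 days.
Change in finish: 28 − 22 = +6 days.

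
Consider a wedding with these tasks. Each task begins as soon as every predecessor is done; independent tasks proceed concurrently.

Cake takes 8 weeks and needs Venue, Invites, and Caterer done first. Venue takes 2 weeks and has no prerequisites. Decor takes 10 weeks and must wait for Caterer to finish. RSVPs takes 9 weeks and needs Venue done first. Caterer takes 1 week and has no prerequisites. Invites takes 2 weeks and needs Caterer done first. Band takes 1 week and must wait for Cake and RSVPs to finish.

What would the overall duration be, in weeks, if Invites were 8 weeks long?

The binding path is Caterer→Invites→Cake→Band = 1+2+8+1 = 12; finish at 12 weeks.
Invites lies on that path, so at 8 weeks the path becomes 18 weeks.
No other chain overtakes it, so the finish is 18 weeks.

18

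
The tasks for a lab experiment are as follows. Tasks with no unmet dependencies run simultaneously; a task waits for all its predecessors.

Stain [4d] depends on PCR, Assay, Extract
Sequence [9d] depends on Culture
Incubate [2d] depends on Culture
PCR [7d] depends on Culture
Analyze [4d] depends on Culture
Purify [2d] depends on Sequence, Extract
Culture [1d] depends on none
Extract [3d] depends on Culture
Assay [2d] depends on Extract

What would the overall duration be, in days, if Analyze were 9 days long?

Critical path before the change: Culture→PCR→Stain = 1+7+4 = 12 giving 12 days.
Analyze has 7 days of float (longest path through it is 5).
The critical path is still Culture→PCR→Stain; finish is now 12 days.

12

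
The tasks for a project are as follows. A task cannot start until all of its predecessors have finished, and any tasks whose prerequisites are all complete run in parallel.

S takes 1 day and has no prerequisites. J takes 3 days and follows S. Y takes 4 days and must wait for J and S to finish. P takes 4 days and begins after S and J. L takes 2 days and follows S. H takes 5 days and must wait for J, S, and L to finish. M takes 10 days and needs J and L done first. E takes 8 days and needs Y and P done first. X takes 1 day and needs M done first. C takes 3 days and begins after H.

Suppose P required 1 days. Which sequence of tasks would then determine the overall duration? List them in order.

S, J, Y, E

The binding path is S→J→P→E = 1+3+4+8 = 16; finish at 16 days.
Since P is critical, the -3 change carries straight to that chain (now 13 days).
The binding chain switches to S→J→Y→E = 1+3+4+8 = 16; finish 16 days.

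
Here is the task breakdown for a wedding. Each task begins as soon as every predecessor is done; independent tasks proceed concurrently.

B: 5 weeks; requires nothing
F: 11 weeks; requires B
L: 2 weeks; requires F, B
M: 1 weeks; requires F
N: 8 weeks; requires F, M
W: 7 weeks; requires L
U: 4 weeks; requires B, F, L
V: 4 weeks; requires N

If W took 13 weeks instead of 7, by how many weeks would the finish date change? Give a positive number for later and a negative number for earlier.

Critical path before the change: B→F→M→N→V = 5+11+1+8+4 = 29 giving 29 weeks.
The longest path through W is only 25 weeks, so W has float 4.
New critical path: B→F→L→W = 5+11+2+13 = 31 ⇒ 31 weeks.
Change in finish: 31 − 29 = +2 weeks.

2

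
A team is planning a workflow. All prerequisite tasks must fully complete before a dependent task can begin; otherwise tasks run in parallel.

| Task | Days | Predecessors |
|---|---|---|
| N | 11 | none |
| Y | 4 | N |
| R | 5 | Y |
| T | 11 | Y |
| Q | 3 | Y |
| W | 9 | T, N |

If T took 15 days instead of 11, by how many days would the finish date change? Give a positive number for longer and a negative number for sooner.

Baseline: N→Y→T→W = 11+4+11+9 = 35 → 35 days.
Since T is critical, the +4 change carries straight to that chain (now 39 days).
The critical path is still N→Y→T→W; finish is now 39 days.
Change in finish: 39 − 35 = +4 days.

4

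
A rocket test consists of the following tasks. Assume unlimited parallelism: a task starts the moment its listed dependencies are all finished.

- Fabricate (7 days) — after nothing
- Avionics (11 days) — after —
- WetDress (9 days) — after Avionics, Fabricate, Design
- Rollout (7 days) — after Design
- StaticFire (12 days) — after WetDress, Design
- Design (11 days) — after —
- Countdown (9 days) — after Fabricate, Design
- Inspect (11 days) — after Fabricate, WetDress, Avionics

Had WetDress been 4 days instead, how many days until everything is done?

Baseline: Design→WetDress→StaticFire = 11+9+12 = 32 → 32 days.
Since WetDress is critical, the -5 change carries straight to that chain (now 27 days).
The critical path is still Design→WetDress→StaticFire; finish is now 27 days.

27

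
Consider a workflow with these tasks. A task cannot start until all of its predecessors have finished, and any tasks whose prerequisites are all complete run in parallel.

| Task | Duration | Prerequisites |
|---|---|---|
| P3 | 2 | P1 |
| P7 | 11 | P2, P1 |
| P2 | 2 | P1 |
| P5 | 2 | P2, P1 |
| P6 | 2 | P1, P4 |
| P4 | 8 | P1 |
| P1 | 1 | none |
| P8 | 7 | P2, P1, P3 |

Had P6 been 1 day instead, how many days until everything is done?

14

The binding path is P1→P2→P7 = 1+2+11 = 14; finish at 14 days.
The longest path through P6 is only 11 days, so P6 has float 3.
That remains the longest chain; total 14 days.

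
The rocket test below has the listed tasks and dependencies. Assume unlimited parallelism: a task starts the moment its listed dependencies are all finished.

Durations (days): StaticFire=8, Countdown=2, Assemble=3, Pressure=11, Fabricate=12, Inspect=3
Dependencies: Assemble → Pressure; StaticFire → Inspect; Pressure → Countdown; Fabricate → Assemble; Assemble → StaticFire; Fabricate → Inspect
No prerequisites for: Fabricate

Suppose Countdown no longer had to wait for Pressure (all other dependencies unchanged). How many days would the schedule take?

26

Original critical path: Fabricate→Assemble→Pressure→Countdown = 12+3+11+2 = 28 ⇒ 28 days.
Without Pressure→Countdown, Countdown's earliest start moves from 26 to 0.
After: Fabricate→Assemble→Pressure = 12+3+11 = 26 → 26 days.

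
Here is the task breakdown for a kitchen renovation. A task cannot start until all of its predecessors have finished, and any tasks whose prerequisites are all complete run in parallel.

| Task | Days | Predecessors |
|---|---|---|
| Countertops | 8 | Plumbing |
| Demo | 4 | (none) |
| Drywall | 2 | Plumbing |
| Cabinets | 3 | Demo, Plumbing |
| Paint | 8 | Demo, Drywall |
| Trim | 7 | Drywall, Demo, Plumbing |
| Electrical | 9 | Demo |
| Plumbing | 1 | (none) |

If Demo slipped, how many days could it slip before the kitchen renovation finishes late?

0

Critical path: Demo→Electrical = 4+9 = 13, so the finish is 13 days.
Demo finishes as early as 4 and must finish by 4.
Float = 13 − 13 = 0.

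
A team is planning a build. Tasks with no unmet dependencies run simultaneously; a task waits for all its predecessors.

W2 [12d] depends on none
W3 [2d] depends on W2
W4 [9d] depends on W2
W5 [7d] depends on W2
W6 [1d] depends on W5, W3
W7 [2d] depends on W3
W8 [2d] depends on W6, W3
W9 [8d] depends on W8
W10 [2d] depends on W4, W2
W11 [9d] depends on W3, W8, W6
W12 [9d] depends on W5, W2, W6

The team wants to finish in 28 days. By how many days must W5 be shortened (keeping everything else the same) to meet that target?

Current finish: 31 days; target: 28.
W5 is on every critical path, so each day cut from W5 cuts the finish by one (this holds down to a finish of 26).
Need 31 − 28 = 3 days off W5 → W5 becomes 4 days, finish becomes 28.

3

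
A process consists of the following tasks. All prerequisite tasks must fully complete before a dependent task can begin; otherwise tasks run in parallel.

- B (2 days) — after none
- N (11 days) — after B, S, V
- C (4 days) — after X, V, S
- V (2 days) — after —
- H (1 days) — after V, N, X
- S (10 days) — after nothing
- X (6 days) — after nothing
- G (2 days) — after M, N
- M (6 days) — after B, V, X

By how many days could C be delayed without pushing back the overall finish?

9

The longest chain is S→N→G = 10+11+2 = 23; overall finish 23 days.
Longest path through C: 14 days (earliest finish 14, latest finish 23).
Float = 23 − 14 = 9.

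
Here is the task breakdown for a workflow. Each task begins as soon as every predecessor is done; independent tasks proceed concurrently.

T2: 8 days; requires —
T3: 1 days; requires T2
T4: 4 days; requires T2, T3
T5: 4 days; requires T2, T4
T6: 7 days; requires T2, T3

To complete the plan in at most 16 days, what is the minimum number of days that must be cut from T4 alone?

Current finish: 17 days; target: 16.
T4 is on every critical path, so each day cut from T4 cuts the finish by one (this holds down to a finish of 16).
Need 17 − 16 = 1 day off T4 → T4 becomes 3 days, finish becomes 16.

1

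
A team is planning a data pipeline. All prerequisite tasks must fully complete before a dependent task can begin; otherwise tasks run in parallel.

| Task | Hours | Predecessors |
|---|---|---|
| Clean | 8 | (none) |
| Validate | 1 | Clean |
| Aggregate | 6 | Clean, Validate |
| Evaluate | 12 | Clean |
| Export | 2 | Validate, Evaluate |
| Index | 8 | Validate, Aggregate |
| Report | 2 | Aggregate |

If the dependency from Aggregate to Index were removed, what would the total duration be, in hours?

Original critical path: Clean→Validate→Aggregate→Index = 8+1+6+8 = 23 ⇒ 23 hours.
Without Aggregate→Index, Index's earliest start moves from 15 to 9.
New critical path: Clean→Evaluate→Export = 8+12+2 = 22 ⇒ 22 hours.

22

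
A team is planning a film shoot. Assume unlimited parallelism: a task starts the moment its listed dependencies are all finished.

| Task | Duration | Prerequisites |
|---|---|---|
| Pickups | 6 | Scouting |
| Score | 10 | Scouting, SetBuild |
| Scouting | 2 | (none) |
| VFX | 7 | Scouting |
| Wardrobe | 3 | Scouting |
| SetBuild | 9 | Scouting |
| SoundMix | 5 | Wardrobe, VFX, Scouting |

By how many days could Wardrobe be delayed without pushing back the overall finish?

The longest chain is Scouting→SetBuild→Score = 2+9+10 = 21; overall finish 21 days.
Longest path through Wardrobe: 10 days (earliest finish 5, latest finish 16).
So Wardrobe can slip 16 − 5 = 11 days.

11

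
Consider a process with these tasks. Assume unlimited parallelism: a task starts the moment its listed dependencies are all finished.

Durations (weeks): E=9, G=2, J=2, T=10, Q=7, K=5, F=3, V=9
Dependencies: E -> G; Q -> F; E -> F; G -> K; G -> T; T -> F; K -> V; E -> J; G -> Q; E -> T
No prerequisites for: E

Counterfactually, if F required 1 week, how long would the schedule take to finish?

25

The binding path is E→G→K→V = 9+2+5+9 = 25; finish at 25 weeks.
The longest path through F is only 24 weeks, so F has float 1.
The critical path is still E→G→K→V; finish is now 25 weeks.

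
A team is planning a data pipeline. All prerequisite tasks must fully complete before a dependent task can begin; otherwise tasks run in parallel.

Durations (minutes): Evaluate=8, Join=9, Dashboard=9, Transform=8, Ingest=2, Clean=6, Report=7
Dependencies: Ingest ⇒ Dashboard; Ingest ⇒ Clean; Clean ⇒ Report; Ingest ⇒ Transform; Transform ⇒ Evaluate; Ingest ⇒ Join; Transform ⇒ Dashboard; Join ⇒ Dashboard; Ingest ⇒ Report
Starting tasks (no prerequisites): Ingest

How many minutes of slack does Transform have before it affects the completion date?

1

Critical path: Ingest→Join→Dashboard = 2+9+9 = 20, so the finish is 20 minutes.
Longest path through Transform: 19 minutes (earliest finish 10, latest finish 11).
Float = 20 − 19 = 1.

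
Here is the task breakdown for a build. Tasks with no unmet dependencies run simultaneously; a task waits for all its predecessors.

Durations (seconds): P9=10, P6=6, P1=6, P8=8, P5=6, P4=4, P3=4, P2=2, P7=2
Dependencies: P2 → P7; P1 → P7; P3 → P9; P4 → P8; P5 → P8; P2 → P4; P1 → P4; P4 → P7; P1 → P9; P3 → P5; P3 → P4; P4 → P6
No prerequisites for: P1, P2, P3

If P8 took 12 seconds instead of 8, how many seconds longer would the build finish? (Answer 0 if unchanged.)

Actual critical path: P1→P4→P8 = 6+4+8 = 18 ⇒ 18 seconds.
P8 is on the critical path; changing it to 12 makes that path 22 seconds.
The critical path is still P1→P4→P8; finish is now 22 seconds.
Change in finish: 22 − 18 = +4 seconds.

4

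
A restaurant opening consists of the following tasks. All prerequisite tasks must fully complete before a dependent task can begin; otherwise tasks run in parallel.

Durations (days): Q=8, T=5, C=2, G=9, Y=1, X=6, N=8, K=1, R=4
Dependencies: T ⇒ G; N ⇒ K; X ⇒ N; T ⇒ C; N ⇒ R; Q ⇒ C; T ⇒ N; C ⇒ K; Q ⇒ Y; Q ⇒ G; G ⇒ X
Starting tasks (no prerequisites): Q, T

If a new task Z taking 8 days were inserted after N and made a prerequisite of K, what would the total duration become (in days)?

Originally the plan takes 35 days.
With Z inserted, K now waits for max(C, N, Z).
New critical path: Q→G→X→N→Z→K = 8+9+6+8+8+1 = 40 ⇒ 40 days.

40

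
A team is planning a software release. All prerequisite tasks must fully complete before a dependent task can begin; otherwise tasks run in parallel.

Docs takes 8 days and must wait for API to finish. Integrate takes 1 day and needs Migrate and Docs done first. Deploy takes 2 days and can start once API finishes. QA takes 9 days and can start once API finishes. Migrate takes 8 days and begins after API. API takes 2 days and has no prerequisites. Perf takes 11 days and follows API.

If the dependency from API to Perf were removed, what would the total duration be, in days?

Before: longest chain API→Perf = 2+11 = 13, finish 13.
Without API→Perf, Perf's earliest start moves from 2 to 0.
The longest chain is now API→Docs→Integrate = 2+8+1 = 11, so the plan takes 11 days.

11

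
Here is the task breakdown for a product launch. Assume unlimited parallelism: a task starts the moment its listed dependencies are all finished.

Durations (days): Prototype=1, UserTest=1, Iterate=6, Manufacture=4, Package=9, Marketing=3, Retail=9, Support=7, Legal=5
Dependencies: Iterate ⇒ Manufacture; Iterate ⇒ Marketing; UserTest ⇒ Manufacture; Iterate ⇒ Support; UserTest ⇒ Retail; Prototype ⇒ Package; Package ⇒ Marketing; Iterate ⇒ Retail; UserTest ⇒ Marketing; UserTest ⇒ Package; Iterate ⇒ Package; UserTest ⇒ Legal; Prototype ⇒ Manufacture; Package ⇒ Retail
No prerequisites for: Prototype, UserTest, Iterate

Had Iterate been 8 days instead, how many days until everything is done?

Critical path before the change: Iterate→Package→Retail = 6+9+9 = 24 giving 24 days.
Iterate is on the critical path; changing it to 8 makes that path 26 days.
The critical path is still Iterate→Package→Retail; finish is now 26 days.

26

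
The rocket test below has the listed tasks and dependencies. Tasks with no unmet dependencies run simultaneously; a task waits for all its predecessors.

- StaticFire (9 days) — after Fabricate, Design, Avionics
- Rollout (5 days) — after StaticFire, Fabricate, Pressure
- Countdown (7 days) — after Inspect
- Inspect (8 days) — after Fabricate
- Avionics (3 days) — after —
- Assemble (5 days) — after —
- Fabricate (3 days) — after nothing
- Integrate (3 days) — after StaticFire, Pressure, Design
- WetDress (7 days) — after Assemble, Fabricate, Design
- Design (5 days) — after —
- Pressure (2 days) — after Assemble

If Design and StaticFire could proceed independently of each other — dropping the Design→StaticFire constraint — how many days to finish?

With the dependency in place, Design→StaticFire→Rollout = 5+9+5 = 19 sets the finish at 19 days.
Without Design→StaticFire, StaticFire's earliest start moves from 5 to 3.
New critical path: Fabricate→Inspect→Countdown = 3+8+7 = 18 ⇒ 18 days.

18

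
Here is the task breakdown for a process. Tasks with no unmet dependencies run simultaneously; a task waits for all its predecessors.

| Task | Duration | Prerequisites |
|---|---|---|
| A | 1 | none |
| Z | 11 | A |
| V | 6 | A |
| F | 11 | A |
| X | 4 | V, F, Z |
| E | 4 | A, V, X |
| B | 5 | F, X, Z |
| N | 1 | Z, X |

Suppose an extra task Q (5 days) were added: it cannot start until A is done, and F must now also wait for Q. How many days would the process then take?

Originally the process takes 21 days.
With Q inserted, F now waits for max(A, Q).
New critical path: A→Q→F→X→B = 1+5+11+4+5 = 26 ⇒ 26 days.

26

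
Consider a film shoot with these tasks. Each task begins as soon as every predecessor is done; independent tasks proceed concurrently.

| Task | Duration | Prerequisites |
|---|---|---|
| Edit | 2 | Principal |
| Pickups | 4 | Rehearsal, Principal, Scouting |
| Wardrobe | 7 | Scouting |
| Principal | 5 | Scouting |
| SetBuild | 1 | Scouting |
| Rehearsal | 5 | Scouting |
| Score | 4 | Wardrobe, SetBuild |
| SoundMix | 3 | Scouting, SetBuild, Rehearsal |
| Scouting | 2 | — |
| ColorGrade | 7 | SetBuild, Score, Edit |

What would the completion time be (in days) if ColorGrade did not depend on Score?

With the dependency in place, Scouting→Wardrobe→Score→ColorGrade = 2+7+4+7 = 20 sets the finish at 20 days.
Without Score→ColorGrade, ColorGrade's earliest start moves from 13 to 9.
The longest chain is now Scouting→Principal→Edit→ColorGrade = 2+5+2+7 = 16, so the film shoot takes 16 days.

16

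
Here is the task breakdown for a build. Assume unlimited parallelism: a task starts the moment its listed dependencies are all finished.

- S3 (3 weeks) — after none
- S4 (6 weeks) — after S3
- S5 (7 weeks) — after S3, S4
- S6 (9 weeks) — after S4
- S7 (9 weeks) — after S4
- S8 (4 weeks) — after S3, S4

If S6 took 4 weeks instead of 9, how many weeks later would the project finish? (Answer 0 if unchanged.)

0

Baseline: S3→S4→S6 = 3+6+9 = 18 → 18 weeks.
S6 lies on that path, so at 4 weeks the path becomes 13 weeks.
Now S3→S4→S7 = 3+6+9 = 18 is longest, so the finish becomes 18 weeks.
Change in finish: 18 − 18 = +0 weeks.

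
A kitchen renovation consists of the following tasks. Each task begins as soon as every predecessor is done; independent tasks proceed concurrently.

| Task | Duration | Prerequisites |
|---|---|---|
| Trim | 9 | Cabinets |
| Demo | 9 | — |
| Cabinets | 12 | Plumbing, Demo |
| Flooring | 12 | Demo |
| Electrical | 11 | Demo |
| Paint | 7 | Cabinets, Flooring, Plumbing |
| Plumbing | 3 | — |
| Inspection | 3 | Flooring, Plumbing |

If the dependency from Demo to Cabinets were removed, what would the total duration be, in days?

28

Original critical path: Demo→Cabinets→Trim = 9+12+9 = 30 ⇒ 30 days.
Without Demo→Cabinets, Cabinets's earliest start moves from 9 to 3.
New critical path: Demo→Flooring→Paint = 9+12+7 = 28 ⇒ 28 days.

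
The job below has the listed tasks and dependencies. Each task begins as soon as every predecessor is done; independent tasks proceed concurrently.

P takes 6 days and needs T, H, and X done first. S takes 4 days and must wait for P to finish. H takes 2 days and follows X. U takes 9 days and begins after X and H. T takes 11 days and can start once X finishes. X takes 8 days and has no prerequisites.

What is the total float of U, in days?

X→T→P→S = 8+11+6+4 = 29 sets the makespan at 29 days.
The longest chain containing U totals 19 days.
So U can slip 29 − 19 = 10 days.

10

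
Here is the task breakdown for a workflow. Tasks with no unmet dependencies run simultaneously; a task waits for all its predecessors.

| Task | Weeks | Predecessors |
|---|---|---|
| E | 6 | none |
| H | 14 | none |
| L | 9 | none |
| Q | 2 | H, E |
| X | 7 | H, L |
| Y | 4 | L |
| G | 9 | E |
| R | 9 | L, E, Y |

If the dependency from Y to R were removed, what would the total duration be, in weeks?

21

Before: longest chain L→Y→R = 9+4+9 = 22, finish 22.
Without Y→R, R's earliest start moves from 13 to 9.
The longest chain is now H→X = 14+7 = 21, so the project takes 21 weeks.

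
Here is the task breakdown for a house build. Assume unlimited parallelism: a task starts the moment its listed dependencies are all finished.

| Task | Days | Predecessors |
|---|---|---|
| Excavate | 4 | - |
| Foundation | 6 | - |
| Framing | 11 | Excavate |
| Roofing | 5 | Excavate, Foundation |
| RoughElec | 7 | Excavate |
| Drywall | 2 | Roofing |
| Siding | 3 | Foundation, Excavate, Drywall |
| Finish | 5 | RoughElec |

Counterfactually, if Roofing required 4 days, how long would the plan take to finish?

16

Critical path before the change: Foundation→Roofing→Drywall→Siding = 6+5+2+3 = 16 giving 16 days.
Roofing is on the critical path; changing it to 4 makes that path 15 days.
Now Excavate→RoughElec→Finish = 4+7+5 = 16 is longest, so the finish becomes 16 days.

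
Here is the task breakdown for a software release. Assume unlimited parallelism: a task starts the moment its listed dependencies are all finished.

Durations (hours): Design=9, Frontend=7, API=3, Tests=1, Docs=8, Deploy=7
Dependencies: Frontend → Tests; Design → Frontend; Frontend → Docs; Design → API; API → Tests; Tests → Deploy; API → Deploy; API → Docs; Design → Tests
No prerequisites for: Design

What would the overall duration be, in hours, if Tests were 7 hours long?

The binding path is Design→Frontend→Tests→Deploy = 9+7+1+7 = 24; finish at 24 hours.
Tests is on the critical path; changing it to 7 makes that path 30 hours.
That remains the longest chain; total 30 hours.

30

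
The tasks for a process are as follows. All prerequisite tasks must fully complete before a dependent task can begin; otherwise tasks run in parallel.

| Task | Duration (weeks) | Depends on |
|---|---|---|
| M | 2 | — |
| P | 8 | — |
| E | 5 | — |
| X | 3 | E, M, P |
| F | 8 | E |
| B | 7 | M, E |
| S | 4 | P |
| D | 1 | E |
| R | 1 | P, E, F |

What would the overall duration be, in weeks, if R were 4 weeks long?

As given, the longest chain is E→F→R = 5+8+1 = 14, so the finish is 14 weeks.
R lies on that path, so at 4 weeks the path becomes 17 weeks.
The critical path is still E→F→R; finish is now 17 weeks.

17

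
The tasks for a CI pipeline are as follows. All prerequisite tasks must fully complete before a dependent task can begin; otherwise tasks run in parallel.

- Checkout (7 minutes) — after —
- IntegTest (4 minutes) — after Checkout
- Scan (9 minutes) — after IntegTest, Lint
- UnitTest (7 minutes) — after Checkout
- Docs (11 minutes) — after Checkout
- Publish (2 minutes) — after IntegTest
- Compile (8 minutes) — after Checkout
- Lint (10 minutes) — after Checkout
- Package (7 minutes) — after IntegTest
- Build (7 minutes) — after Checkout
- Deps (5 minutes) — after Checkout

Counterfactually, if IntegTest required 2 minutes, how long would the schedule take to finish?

Baseline: Checkout→Lint→Scan = 7+10+9 = 26 → 26 minutes.
IntegTest has 6 minutes of float (longest path through it is 20).
The critical path is still Checkout→Lint→Scan; finish is now 26 minutes.

26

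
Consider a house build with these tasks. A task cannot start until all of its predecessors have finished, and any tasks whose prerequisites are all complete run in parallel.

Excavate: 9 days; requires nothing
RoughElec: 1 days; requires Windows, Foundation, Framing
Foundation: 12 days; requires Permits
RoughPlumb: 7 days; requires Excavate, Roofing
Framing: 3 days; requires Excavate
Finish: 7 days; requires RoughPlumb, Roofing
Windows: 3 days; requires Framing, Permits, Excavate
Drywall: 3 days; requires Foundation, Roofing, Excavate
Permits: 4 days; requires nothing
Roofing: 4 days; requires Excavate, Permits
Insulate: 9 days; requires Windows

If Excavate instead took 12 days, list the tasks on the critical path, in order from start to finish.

Excavate, Roofing, RoughPlumb, Finish

As given, the longest chain is Excavate→Roofing→RoughPlumb→Finish = 9+4+7+7 = 27, so the finish is 27 days.
Excavate lies on that path, so at 12 days the path becomes 30 days.
That remains the longest chain; total 30 days.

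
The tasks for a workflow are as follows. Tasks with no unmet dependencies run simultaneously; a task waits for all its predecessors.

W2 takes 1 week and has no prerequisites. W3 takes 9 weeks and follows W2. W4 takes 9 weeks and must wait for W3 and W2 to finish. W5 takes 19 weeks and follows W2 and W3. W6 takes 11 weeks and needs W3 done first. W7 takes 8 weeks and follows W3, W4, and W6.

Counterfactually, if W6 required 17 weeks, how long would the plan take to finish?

Critical path before the change: W2→W3→W6→W7 = 1+9+11+8 = 29 giving 29 weeks.
Since W6 is critical, the +6 change carries straight to that chain (now 35 weeks).
The critical path is still W2→W3→W6→W7; finish is now 35 weeks.

35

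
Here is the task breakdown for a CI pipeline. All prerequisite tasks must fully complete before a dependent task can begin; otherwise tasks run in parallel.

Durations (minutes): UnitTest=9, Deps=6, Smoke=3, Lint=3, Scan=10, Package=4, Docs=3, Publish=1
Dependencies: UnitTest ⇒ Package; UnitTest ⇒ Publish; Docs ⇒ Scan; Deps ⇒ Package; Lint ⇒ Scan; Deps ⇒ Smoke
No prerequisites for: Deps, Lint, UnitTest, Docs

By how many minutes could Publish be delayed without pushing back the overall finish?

3

The longest chain is Lint→Scan = 3+10 = 13; overall finish 13 minutes.
The longest chain containing Publish totals 10 minutes.
Float = 13 − 10 = 3.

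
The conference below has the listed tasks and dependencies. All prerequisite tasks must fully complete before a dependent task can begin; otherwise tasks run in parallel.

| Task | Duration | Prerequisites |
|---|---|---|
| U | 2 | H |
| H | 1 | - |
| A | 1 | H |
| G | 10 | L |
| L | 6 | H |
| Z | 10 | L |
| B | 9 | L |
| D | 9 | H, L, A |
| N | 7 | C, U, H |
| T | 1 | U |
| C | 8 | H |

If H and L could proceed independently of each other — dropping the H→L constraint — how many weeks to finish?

16

With the dependency in place, H→L→G = 1+6+10 = 17 sets the finish at 17 weeks.
Without H→L, L's earliest start moves from 1 to 0.
The longest chain is now H→C→N = 1+8+7 = 16, so the job takes 16 weeks.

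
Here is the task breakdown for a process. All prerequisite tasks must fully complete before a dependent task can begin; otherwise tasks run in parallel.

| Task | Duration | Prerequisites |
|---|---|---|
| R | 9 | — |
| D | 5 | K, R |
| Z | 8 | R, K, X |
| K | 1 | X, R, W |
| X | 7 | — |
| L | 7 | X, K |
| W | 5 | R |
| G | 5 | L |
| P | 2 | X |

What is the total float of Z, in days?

R→W→K→L→G = 9+5+1+7+5 = 27 sets the makespan at 27 days.
Z finishes as early as 23 and must finish by 27.
Slack of Z = 19 − 15 = 4 days.

4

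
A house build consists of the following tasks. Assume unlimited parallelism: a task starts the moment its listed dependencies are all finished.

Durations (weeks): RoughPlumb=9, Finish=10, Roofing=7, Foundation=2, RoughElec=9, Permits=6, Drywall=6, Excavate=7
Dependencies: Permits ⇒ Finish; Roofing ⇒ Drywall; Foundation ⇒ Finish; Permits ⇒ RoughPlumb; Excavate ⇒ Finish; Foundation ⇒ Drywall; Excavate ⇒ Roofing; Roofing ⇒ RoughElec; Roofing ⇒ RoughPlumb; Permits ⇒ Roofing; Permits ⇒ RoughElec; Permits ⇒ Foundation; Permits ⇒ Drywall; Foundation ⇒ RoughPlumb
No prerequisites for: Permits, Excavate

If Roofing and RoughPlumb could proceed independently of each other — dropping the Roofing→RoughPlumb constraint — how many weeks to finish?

23

Original critical path: Excavate→Roofing→RoughPlumb = 7+7+9 = 23 ⇒ 23 weeks.
Without Roofing→RoughPlumb, RoughPlumb's earliest start moves from 14 to 8.
New critical path: Excavate→Roofing→RoughElec = 7+7+9 = 23 ⇒ 23 weeks.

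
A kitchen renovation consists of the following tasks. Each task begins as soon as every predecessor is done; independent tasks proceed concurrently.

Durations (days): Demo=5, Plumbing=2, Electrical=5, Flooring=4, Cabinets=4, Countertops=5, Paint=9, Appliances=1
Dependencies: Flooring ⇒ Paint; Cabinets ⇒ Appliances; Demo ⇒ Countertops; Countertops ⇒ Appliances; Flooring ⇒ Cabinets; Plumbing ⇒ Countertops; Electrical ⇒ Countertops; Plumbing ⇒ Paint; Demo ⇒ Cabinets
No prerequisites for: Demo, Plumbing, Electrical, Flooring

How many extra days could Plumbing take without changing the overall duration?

2

Critical path: Flooring→Paint = 4+9 = 13, so the finish is 13 days.
The longest chain containing Plumbing totals 11 days.
Slack of Plumbing = 2 − 0 = 2 days.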